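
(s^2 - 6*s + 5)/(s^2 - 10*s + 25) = (s - 1)/(s - 5)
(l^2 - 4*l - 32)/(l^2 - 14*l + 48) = (l + 4)/(l - 6)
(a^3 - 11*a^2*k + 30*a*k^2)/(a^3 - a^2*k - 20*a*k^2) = (a - 6*k)/(a + 4*k)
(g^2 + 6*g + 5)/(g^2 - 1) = (g + 5)/(g - 1)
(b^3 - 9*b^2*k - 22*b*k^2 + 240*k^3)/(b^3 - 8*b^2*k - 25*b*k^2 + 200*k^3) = (b - 6*k)/(b - 5*k)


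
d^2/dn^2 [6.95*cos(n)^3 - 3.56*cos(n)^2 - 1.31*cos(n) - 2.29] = -3.9025*cos(n) + 7.12*cos(2*n) - 15.6375*cos(3*n)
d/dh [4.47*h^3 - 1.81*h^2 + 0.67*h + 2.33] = 13.41*h^2 - 3.62*h + 0.67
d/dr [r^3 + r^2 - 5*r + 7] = 3*r^2 + 2*r - 5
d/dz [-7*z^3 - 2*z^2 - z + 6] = -21*z^2 - 4*z - 1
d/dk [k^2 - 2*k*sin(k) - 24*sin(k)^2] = -2*k*cos(k) + 2*k - 2*sin(k) - 24*sin(2*k)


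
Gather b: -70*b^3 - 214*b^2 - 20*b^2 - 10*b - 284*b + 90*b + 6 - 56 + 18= -70*b^3 - 234*b^2 - 204*b - 32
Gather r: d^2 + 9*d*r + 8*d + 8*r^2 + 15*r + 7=d^2 + 8*d + 8*r^2 + r*(9*d + 15) + 7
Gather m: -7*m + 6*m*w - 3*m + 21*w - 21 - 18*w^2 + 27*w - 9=m*(6*w - 10) - 18*w^2 + 48*w - 30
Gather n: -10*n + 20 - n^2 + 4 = -n^2 - 10*n + 24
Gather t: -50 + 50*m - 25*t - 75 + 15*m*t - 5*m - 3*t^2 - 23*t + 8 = 45*m - 3*t^2 + t*(15*m - 48) - 117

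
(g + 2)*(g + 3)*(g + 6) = g^3 + 11*g^2 + 36*g + 36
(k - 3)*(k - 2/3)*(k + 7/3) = k^3 - 4*k^2/3 - 59*k/9 + 14/3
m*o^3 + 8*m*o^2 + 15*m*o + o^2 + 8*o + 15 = (o + 3)*(o + 5)*(m*o + 1)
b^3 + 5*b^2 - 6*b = b*(b - 1)*(b + 6)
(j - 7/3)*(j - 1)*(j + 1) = j^3 - 7*j^2/3 - j + 7/3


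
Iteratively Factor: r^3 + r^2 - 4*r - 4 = (r + 2)*(r^2 - r - 2) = (r + 1)*(r + 2)*(r - 2)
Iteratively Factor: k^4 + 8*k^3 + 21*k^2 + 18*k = (k)*(k^3 + 8*k^2 + 21*k + 18) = k*(k + 2)*(k^2 + 6*k + 9) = k*(k + 2)*(k + 3)*(k + 3)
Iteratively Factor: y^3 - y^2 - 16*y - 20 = (y + 2)*(y^2 - 3*y - 10) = (y - 5)*(y + 2)*(y + 2)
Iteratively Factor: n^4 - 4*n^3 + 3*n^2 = (n)*(n^3 - 4*n^2 + 3*n) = n*(n - 3)*(n^2 - n) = n*(n - 3)*(n - 1)*(n)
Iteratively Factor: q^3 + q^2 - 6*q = (q + 3)*(q^2 - 2*q) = (q - 2)*(q + 3)*(q)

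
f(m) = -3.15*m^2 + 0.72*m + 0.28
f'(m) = 0.72 - 6.3*m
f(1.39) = -4.81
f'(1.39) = -8.04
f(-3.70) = -45.51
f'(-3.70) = 24.03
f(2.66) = -20.09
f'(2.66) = -16.04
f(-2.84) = -27.17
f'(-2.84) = 18.61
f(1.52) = -5.90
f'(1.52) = -8.86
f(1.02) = -2.26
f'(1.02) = -5.71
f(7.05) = -151.21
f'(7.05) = -43.70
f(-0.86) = -2.67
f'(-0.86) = 6.14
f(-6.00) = -117.44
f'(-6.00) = 38.52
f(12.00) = -444.68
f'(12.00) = -74.88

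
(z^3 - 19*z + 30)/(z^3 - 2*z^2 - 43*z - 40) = (z^2 - 5*z + 6)/(z^2 - 7*z - 8)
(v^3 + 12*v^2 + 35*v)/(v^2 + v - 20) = v*(v + 7)/(v - 4)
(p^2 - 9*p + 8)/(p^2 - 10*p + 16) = (p - 1)/(p - 2)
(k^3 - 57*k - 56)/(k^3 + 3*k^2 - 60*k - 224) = (k + 1)/(k + 4)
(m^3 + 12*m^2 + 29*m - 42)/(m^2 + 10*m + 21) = (m^2 + 5*m - 6)/(m + 3)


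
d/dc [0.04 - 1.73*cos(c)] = 1.73*sin(c)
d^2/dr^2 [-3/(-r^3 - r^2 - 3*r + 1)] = 6*(-(3*r + 1)*(r^3 + r^2 + 3*r - 1) + (3*r^2 + 2*r + 3)^2)/(r^3 + r^2 + 3*r - 1)^3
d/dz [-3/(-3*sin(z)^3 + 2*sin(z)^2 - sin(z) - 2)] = 3*(-9*sin(z)^2 + 4*sin(z) - 1)*cos(z)/(3*sin(z)^3 - 2*sin(z)^2 + sin(z) + 2)^2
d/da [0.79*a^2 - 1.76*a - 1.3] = 1.58*a - 1.76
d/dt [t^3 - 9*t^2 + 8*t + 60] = 3*t^2 - 18*t + 8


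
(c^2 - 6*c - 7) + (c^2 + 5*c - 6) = 2*c^2 - c - 13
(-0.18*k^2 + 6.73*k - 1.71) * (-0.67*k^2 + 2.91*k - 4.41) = 0.1206*k^4 - 5.0329*k^3 + 21.5238*k^2 - 34.6554*k + 7.5411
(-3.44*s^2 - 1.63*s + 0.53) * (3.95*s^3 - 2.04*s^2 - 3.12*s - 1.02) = -13.588*s^5 + 0.5791*s^4 + 16.1515*s^3 + 7.5132*s^2 + 0.00899999999999967*s - 0.5406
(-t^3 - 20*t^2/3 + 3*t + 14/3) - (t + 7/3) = -t^3 - 20*t^2/3 + 2*t + 7/3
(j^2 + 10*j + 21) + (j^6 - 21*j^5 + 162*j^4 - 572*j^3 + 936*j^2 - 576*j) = j^6 - 21*j^5 + 162*j^4 - 572*j^3 + 937*j^2 - 566*j + 21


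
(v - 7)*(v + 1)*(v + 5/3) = v^3 - 13*v^2/3 - 17*v - 35/3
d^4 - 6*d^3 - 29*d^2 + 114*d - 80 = (d - 8)*(d - 2)*(d - 1)*(d + 5)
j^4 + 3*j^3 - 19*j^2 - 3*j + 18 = (j - 3)*(j - 1)*(j + 1)*(j + 6)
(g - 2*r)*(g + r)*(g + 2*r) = g^3 + g^2*r - 4*g*r^2 - 4*r^3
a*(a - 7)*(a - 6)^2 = a^4 - 19*a^3 + 120*a^2 - 252*a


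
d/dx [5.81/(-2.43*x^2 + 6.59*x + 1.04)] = (28.2366*x - 38.2879)/(-2.43*x^2 + 6.59*x + 1.04)^2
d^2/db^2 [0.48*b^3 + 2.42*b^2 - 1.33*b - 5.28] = 2.88*b + 4.84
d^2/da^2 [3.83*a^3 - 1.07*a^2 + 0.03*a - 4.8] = 22.98*a - 2.14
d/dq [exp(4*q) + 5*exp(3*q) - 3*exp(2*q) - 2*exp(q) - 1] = (4*exp(3*q) + 15*exp(2*q) - 6*exp(q) - 2)*exp(q)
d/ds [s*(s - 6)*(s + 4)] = 3*s^2 - 4*s - 24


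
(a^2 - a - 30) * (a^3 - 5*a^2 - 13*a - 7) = a^5 - 6*a^4 - 38*a^3 + 156*a^2 + 397*a + 210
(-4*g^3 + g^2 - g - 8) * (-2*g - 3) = 8*g^4 + 10*g^3 - g^2 + 19*g + 24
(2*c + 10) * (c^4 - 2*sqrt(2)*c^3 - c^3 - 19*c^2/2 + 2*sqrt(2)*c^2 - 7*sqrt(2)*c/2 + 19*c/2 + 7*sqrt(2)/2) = 2*c^5 - 4*sqrt(2)*c^4 + 8*c^4 - 29*c^3 - 16*sqrt(2)*c^3 - 76*c^2 + 13*sqrt(2)*c^2 - 28*sqrt(2)*c + 95*c + 35*sqrt(2)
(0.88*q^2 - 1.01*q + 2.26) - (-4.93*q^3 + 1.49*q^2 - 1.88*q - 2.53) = 4.93*q^3 - 0.61*q^2 + 0.87*q + 4.79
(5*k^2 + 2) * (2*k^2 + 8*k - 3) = 10*k^4 + 40*k^3 - 11*k^2 + 16*k - 6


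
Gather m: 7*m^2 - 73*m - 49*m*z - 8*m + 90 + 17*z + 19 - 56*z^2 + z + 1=7*m^2 + m*(-49*z - 81) - 56*z^2 + 18*z + 110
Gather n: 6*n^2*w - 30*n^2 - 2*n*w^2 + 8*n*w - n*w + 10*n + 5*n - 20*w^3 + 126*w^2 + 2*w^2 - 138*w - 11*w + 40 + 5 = n^2*(6*w - 30) + n*(-2*w^2 + 7*w + 15) - 20*w^3 + 128*w^2 - 149*w + 45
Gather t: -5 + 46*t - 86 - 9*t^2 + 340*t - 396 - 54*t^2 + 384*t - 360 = -63*t^2 + 770*t - 847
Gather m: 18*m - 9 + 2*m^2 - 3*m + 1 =2*m^2 + 15*m - 8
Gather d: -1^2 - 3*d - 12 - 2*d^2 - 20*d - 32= -2*d^2 - 23*d - 45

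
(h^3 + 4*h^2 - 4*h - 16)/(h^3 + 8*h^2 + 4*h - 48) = (h + 2)/(h + 6)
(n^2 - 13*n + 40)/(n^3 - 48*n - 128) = (n - 5)/(n^2 + 8*n + 16)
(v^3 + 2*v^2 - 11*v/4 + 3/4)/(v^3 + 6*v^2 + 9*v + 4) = (4*v^3 + 8*v^2 - 11*v + 3)/(4*(v^3 + 6*v^2 + 9*v + 4))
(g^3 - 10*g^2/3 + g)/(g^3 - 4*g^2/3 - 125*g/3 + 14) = g*(g - 3)/(g^2 - g - 42)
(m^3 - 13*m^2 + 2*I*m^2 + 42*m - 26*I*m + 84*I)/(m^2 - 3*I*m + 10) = (m^2 - 13*m + 42)/(m - 5*I)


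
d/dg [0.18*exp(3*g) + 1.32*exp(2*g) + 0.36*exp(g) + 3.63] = (0.54*exp(2*g) + 2.64*exp(g) + 0.36)*exp(g)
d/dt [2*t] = 2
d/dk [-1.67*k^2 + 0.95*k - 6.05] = 0.95 - 3.34*k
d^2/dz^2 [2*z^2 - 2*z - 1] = 4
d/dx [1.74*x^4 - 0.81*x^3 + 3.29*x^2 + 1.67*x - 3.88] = 6.96*x^3 - 2.43*x^2 + 6.58*x + 1.67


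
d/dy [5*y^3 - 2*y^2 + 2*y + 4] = 15*y^2 - 4*y + 2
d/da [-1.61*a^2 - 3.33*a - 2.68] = -3.22*a - 3.33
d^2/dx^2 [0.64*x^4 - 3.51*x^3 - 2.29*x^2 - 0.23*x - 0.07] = 7.68*x^2 - 21.06*x - 4.58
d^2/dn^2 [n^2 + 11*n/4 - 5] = 2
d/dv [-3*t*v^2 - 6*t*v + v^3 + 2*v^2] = -6*t*v - 6*t + 3*v^2 + 4*v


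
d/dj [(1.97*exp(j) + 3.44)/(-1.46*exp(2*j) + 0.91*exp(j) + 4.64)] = (2.8762*exp(2*j) + 10.0448*exp(j) + 6.0104)*exp(j)/(2.1316*exp(4*j) - 2.6572*exp(3*j) - 12.7207*exp(2*j) + 8.4448*exp(j) + 21.5296)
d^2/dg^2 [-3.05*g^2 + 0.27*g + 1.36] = -6.10000000000000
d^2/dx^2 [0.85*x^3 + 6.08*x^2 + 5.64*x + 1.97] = 5.1*x + 12.16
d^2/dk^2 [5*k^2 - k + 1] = 10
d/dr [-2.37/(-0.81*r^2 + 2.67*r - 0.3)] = (6.3279 - 3.8394*r)/(0.81*r^2 - 2.67*r + 0.3)^2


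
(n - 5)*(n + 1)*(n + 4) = n^3 - 21*n - 20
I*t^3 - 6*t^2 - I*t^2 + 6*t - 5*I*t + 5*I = (t + I)*(t + 5*I)*(I*t - I)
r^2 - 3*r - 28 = (r - 7)*(r + 4)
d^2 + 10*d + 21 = (d + 3)*(d + 7)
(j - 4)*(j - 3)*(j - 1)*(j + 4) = j^4 - 4*j^3 - 13*j^2 + 64*j - 48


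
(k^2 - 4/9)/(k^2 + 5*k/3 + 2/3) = (k - 2/3)/(k + 1)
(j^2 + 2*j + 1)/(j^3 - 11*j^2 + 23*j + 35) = (j + 1)/(j^2 - 12*j + 35)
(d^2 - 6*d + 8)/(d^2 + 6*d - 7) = (d^2 - 6*d + 8)/(d^2 + 6*d - 7)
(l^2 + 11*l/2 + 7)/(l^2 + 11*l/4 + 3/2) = 2*(2*l + 7)/(4*l + 3)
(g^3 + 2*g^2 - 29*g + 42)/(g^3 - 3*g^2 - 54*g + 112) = (g - 3)/(g - 8)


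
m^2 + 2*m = m*(m + 2)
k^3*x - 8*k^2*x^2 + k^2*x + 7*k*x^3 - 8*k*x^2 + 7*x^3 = (k - 7*x)*(k - x)*(k*x + x)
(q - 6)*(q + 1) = q^2 - 5*q - 6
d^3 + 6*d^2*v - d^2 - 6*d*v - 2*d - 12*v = (d - 2)*(d + 1)*(d + 6*v)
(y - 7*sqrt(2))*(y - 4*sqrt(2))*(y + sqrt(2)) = y^3 - 10*sqrt(2)*y^2 + 34*y + 56*sqrt(2)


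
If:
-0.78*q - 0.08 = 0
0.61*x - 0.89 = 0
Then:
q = -0.10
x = 1.46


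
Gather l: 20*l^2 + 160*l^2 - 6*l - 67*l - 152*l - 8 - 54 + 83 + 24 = 180*l^2 - 225*l + 45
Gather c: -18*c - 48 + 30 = -18*c - 18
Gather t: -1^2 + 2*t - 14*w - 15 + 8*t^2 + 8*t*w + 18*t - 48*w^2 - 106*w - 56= 8*t^2 + t*(8*w + 20) - 48*w^2 - 120*w - 72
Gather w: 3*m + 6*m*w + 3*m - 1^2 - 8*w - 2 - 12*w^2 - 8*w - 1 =6*m - 12*w^2 + w*(6*m - 16) - 4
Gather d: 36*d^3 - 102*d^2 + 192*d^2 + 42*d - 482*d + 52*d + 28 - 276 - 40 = 36*d^3 + 90*d^2 - 388*d - 288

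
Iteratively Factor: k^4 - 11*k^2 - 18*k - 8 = (k + 2)*(k^3 - 2*k^2 - 7*k - 4) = (k + 1)*(k + 2)*(k^2 - 3*k - 4) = (k - 4)*(k + 1)*(k + 2)*(k + 1)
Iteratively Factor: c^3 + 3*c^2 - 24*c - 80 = (c + 4)*(c^2 - c - 20) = (c + 4)^2*(c - 5)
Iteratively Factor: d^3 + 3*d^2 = (d)*(d^2 + 3*d) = d^2*(d + 3)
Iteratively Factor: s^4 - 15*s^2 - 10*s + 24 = (s - 1)*(s^3 + s^2 - 14*s - 24) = (s - 4)*(s - 1)*(s^2 + 5*s + 6) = (s - 4)*(s - 1)*(s + 3)*(s + 2)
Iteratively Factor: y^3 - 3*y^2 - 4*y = (y + 1)*(y^2 - 4*y) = (y - 4)*(y + 1)*(y)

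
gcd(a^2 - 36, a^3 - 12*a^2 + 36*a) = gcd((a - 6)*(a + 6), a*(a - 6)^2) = a - 6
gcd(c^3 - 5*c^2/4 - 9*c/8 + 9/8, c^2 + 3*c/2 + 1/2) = c + 1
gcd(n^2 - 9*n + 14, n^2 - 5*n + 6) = n - 2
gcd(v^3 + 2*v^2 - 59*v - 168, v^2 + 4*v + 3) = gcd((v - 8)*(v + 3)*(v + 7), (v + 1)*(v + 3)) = v + 3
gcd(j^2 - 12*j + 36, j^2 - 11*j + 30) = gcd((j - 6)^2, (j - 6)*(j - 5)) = j - 6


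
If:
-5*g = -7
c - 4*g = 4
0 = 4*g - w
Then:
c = 48/5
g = 7/5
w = 28/5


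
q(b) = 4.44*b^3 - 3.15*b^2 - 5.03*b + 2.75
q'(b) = 13.32*b^2 - 6.3*b - 5.03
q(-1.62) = -16.25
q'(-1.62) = 40.13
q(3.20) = 99.89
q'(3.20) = 111.21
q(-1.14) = -2.19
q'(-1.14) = 19.46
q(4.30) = 275.89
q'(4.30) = 214.17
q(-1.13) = -1.99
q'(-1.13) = 19.10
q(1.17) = -0.34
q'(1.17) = 5.83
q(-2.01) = -35.92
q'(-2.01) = 61.45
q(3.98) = 212.75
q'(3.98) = 180.89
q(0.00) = 2.75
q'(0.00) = -5.03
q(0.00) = 2.75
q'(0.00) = -5.03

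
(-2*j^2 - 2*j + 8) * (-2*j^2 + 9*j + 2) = 4*j^4 - 14*j^3 - 38*j^2 + 68*j + 16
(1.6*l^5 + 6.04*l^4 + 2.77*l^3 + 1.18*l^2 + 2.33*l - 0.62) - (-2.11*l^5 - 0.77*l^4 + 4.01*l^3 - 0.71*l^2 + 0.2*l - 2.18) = 3.71*l^5 + 6.81*l^4 - 1.24*l^3 + 1.89*l^2 + 2.13*l + 1.56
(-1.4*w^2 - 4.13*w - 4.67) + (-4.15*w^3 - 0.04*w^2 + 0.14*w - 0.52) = -4.15*w^3 - 1.44*w^2 - 3.99*w - 5.19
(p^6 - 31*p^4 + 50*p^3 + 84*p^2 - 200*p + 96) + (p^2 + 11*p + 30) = p^6 - 31*p^4 + 50*p^3 + 85*p^2 - 189*p + 126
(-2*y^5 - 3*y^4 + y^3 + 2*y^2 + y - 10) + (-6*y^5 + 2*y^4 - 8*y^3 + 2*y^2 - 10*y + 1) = -8*y^5 - y^4 - 7*y^3 + 4*y^2 - 9*y - 9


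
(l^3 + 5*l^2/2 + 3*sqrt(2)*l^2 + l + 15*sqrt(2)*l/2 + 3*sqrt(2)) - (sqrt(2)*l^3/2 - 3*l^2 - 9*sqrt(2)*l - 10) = -sqrt(2)*l^3/2 + l^3 + 3*sqrt(2)*l^2 + 11*l^2/2 + l + 33*sqrt(2)*l/2 + 3*sqrt(2) + 10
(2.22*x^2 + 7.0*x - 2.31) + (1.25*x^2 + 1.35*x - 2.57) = 3.47*x^2 + 8.35*x - 4.88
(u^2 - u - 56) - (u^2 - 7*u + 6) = 6*u - 62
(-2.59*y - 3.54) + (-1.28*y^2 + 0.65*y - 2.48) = -1.28*y^2 - 1.94*y - 6.02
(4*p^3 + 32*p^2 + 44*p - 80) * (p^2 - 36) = 4*p^5 + 32*p^4 - 100*p^3 - 1232*p^2 - 1584*p + 2880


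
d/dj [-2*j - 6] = -2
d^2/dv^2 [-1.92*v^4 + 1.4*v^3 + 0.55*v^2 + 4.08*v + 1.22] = -23.04*v^2 + 8.4*v + 1.1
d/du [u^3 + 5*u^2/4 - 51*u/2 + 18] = 3*u^2 + 5*u/2 - 51/2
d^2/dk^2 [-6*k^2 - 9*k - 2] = -12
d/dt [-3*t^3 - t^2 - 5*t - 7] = -9*t^2 - 2*t - 5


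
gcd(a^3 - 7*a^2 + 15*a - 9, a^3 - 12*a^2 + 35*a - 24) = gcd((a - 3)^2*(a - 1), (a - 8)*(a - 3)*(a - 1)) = a^2 - 4*a + 3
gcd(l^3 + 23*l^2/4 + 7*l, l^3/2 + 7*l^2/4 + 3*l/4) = l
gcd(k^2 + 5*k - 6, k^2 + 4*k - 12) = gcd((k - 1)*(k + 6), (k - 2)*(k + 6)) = k + 6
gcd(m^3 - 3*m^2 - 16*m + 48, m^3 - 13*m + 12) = m^2 + m - 12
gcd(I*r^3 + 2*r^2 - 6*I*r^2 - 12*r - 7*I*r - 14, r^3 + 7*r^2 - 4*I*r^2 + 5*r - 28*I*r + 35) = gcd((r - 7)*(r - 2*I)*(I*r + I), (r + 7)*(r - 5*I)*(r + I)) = 1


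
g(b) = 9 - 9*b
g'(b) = -9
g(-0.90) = 17.10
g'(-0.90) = -9.00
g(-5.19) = 55.71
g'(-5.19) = -9.00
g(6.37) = -48.33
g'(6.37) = -9.00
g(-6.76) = 69.84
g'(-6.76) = -9.00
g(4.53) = -31.77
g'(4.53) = -9.00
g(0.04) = 8.64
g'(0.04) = -9.00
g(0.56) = 3.96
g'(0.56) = -9.00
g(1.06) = -0.54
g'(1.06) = -9.00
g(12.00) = -99.00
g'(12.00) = -9.00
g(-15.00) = 144.00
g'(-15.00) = -9.00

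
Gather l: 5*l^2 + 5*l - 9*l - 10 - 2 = 5*l^2 - 4*l - 12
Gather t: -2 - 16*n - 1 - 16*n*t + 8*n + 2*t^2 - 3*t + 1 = -8*n + 2*t^2 + t*(-16*n - 3) - 2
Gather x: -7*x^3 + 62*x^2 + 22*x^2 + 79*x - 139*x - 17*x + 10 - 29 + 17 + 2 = -7*x^3 + 84*x^2 - 77*x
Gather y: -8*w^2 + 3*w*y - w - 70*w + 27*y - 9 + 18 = -8*w^2 - 71*w + y*(3*w + 27) + 9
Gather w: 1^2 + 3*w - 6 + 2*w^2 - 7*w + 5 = 2*w^2 - 4*w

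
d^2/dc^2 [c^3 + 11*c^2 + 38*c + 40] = 6*c + 22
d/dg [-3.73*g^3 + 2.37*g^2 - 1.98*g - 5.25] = -11.19*g^2 + 4.74*g - 1.98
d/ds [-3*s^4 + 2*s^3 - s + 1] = -12*s^3 + 6*s^2 - 1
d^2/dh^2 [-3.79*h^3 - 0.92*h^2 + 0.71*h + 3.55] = -22.74*h - 1.84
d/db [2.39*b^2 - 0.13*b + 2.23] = 4.78*b - 0.13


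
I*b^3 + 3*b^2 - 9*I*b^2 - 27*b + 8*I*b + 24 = (b - 8)*(b - 3*I)*(I*b - I)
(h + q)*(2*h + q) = 2*h^2 + 3*h*q + q^2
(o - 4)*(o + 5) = o^2 + o - 20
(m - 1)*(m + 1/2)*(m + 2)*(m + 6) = m^4 + 15*m^3/2 + 15*m^2/2 - 10*m - 6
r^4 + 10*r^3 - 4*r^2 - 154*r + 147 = (r - 3)*(r - 1)*(r + 7)^2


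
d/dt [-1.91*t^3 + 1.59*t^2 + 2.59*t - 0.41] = -5.73*t^2 + 3.18*t + 2.59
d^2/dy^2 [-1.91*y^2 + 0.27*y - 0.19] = -3.82000000000000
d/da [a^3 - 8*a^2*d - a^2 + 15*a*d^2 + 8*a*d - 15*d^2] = 3*a^2 - 16*a*d - 2*a + 15*d^2 + 8*d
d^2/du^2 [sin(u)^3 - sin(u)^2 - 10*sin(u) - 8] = -9*sin(u)^3 + 4*sin(u)^2 + 16*sin(u) - 2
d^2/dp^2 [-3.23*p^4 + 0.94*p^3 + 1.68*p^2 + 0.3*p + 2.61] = -38.76*p^2 + 5.64*p + 3.36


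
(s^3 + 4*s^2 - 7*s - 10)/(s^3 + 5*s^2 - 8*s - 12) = (s + 5)/(s + 6)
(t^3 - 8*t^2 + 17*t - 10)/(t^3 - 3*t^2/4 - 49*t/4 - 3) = 4*(-t^3 + 8*t^2 - 17*t + 10)/(-4*t^3 + 3*t^2 + 49*t + 12)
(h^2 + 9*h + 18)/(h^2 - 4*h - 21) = (h + 6)/(h - 7)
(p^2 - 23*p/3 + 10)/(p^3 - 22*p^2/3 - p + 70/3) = (3*p^2 - 23*p + 30)/(3*p^3 - 22*p^2 - 3*p + 70)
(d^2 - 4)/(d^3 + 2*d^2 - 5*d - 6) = (d + 2)/(d^2 + 4*d + 3)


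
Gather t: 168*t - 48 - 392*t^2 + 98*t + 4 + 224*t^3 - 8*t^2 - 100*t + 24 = 224*t^3 - 400*t^2 + 166*t - 20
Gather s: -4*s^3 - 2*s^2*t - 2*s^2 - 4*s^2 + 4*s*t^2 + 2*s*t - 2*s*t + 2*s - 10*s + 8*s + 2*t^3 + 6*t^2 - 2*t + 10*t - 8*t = -4*s^3 + s^2*(-2*t - 6) + 4*s*t^2 + 2*t^3 + 6*t^2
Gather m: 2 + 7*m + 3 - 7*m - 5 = 0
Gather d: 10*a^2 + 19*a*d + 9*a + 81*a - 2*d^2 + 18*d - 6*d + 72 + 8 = 10*a^2 + 90*a - 2*d^2 + d*(19*a + 12) + 80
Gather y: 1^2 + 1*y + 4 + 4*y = 5*y + 5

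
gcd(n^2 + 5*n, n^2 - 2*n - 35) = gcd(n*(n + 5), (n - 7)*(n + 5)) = n + 5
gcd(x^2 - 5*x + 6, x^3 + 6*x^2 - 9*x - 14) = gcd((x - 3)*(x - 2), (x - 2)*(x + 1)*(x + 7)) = x - 2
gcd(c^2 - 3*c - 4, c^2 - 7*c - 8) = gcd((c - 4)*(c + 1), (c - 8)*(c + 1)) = c + 1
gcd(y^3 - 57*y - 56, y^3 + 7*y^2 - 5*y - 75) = 1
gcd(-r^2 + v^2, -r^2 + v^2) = r^2 - v^2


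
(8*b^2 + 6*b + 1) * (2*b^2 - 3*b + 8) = 16*b^4 - 12*b^3 + 48*b^2 + 45*b + 8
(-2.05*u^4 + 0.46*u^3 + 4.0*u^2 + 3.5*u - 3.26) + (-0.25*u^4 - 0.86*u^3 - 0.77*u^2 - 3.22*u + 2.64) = -2.3*u^4 - 0.4*u^3 + 3.23*u^2 + 0.28*u - 0.62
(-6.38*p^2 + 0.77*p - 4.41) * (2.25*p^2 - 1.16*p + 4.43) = -14.355*p^4 + 9.1333*p^3 - 39.0791*p^2 + 8.5267*p - 19.5363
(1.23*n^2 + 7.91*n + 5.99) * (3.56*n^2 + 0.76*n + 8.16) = 4.3788*n^4 + 29.0944*n^3 + 37.3728*n^2 + 69.098*n + 48.8784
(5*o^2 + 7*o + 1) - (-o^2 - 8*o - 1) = 6*o^2 + 15*o + 2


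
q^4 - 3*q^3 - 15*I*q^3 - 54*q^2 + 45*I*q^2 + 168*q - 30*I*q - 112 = (q - 2)*(q - 1)*(q - 8*I)*(q - 7*I)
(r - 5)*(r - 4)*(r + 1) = r^3 - 8*r^2 + 11*r + 20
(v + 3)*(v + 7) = v^2 + 10*v + 21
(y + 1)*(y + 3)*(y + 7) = y^3 + 11*y^2 + 31*y + 21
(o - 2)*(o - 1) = o^2 - 3*o + 2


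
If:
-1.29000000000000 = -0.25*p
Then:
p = 5.16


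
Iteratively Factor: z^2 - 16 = (z - 4)*(z + 4)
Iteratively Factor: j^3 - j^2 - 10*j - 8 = (j + 1)*(j^2 - 2*j - 8) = (j + 1)*(j + 2)*(j - 4)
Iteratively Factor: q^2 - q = (q)*(q - 1)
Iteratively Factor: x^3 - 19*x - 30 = (x + 2)*(x^2 - 2*x - 15) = (x - 5)*(x + 2)*(x + 3)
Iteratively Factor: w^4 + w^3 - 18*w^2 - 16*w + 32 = (w - 4)*(w^3 + 5*w^2 + 2*w - 8) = (w - 4)*(w + 4)*(w^2 + w - 2) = (w - 4)*(w - 1)*(w + 4)*(w + 2)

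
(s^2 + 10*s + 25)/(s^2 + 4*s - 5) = (s + 5)/(s - 1)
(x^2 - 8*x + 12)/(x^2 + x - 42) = (x - 2)/(x + 7)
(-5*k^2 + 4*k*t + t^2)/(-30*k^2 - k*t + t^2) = (-k + t)/(-6*k + t)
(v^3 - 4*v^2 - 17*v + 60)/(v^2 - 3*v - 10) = (v^2 + v - 12)/(v + 2)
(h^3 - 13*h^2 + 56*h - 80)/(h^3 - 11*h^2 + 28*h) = (h^2 - 9*h + 20)/(h*(h - 7))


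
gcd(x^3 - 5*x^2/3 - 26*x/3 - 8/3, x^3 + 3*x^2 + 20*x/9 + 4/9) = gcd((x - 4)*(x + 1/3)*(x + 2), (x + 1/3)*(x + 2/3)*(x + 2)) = x^2 + 7*x/3 + 2/3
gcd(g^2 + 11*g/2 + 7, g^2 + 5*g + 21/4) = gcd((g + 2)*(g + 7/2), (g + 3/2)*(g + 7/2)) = g + 7/2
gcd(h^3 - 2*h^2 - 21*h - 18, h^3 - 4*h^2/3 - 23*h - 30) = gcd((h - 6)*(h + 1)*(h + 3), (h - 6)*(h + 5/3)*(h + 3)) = h^2 - 3*h - 18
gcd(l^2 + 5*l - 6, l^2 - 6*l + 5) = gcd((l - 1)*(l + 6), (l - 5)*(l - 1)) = l - 1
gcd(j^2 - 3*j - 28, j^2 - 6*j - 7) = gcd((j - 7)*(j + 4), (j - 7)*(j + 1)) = j - 7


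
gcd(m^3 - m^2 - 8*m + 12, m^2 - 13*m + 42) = 1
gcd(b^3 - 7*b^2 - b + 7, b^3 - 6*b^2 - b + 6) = b^2 - 1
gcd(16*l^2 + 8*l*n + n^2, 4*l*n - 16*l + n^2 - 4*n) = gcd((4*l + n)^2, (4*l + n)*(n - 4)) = 4*l + n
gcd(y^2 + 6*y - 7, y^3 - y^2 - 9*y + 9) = y - 1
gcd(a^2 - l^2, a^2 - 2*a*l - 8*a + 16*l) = 1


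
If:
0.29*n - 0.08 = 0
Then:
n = 0.28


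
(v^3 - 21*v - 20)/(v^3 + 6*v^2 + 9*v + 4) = (v - 5)/(v + 1)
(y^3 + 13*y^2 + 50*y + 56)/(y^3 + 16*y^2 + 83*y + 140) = (y + 2)/(y + 5)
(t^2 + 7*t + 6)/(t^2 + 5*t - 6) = (t + 1)/(t - 1)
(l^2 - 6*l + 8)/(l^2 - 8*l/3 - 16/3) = 3*(l - 2)/(3*l + 4)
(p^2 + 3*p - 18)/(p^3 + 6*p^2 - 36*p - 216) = (p - 3)/(p^2 - 36)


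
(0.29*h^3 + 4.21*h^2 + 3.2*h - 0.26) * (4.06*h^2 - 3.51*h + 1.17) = 1.1774*h^5 + 16.0747*h^4 - 1.4458*h^3 - 7.3619*h^2 + 4.6566*h - 0.3042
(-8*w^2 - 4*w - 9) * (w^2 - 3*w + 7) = -8*w^4 + 20*w^3 - 53*w^2 - w - 63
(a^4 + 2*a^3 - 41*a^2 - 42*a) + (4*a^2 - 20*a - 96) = a^4 + 2*a^3 - 37*a^2 - 62*a - 96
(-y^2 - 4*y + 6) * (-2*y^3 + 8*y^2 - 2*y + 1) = 2*y^5 - 42*y^3 + 55*y^2 - 16*y + 6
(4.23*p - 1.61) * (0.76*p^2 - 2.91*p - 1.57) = 3.2148*p^3 - 13.5329*p^2 - 1.956*p + 2.5277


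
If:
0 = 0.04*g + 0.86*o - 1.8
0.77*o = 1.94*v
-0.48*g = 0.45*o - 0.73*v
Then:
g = -0.71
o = 2.13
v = 0.84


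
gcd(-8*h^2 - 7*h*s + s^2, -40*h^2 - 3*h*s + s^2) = -8*h + s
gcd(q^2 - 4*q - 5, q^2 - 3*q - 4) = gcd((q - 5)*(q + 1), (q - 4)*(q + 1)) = q + 1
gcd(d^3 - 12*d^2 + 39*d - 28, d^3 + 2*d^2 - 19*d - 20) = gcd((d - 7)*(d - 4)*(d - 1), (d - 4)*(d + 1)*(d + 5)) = d - 4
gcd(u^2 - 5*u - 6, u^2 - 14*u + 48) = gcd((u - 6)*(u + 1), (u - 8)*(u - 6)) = u - 6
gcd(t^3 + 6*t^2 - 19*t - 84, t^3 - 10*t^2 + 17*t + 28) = t - 4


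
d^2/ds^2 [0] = 0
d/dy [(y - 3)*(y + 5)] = 2*y + 2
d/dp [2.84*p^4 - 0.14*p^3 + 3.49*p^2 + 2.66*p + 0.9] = 11.36*p^3 - 0.42*p^2 + 6.98*p + 2.66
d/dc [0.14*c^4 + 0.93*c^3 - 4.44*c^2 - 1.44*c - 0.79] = 0.56*c^3 + 2.79*c^2 - 8.88*c - 1.44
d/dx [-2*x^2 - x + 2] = -4*x - 1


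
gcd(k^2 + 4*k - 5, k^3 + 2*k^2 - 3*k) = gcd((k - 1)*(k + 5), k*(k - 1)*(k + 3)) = k - 1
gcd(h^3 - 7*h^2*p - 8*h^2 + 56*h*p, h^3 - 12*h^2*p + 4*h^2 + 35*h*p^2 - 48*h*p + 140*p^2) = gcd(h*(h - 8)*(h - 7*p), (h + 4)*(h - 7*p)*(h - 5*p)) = -h + 7*p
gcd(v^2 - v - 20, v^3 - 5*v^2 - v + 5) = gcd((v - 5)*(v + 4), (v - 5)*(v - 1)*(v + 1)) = v - 5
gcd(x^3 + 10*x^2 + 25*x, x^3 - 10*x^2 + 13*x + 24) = 1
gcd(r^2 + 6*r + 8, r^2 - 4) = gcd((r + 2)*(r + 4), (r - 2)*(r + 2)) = r + 2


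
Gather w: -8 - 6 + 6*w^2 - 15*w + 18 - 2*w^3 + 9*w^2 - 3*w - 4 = -2*w^3 + 15*w^2 - 18*w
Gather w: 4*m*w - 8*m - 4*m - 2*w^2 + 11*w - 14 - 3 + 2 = -12*m - 2*w^2 + w*(4*m + 11) - 15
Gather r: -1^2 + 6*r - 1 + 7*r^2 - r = 7*r^2 + 5*r - 2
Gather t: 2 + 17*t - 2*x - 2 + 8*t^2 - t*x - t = 8*t^2 + t*(16 - x) - 2*x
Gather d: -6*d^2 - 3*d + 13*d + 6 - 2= -6*d^2 + 10*d + 4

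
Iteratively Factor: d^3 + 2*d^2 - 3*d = (d + 3)*(d^2 - d) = (d - 1)*(d + 3)*(d)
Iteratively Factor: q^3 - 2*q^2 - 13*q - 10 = (q + 1)*(q^2 - 3*q - 10) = (q - 5)*(q + 1)*(q + 2)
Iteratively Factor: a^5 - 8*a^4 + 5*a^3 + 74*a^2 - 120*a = (a - 5)*(a^4 - 3*a^3 - 10*a^2 + 24*a) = (a - 5)*(a - 2)*(a^3 - a^2 - 12*a) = (a - 5)*(a - 2)*(a + 3)*(a^2 - 4*a) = a*(a - 5)*(a - 2)*(a + 3)*(a - 4)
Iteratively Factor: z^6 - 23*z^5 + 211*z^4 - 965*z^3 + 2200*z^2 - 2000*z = (z)*(z^5 - 23*z^4 + 211*z^3 - 965*z^2 + 2200*z - 2000) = z*(z - 5)*(z^4 - 18*z^3 + 121*z^2 - 360*z + 400) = z*(z - 5)^2*(z^3 - 13*z^2 + 56*z - 80) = z*(z - 5)^2*(z - 4)*(z^2 - 9*z + 20) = z*(z - 5)^2*(z - 4)^2*(z - 5)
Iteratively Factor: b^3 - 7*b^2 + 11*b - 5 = (b - 1)*(b^2 - 6*b + 5) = (b - 5)*(b - 1)*(b - 1)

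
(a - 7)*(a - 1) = a^2 - 8*a + 7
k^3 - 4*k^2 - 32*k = k*(k - 8)*(k + 4)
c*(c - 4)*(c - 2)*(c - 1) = c^4 - 7*c^3 + 14*c^2 - 8*c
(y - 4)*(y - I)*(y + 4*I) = y^3 - 4*y^2 + 3*I*y^2 + 4*y - 12*I*y - 16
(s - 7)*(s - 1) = s^2 - 8*s + 7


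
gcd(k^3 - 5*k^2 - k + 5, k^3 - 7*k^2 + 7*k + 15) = k^2 - 4*k - 5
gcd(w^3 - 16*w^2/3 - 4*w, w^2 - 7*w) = w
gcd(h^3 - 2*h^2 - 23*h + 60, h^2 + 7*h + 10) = h + 5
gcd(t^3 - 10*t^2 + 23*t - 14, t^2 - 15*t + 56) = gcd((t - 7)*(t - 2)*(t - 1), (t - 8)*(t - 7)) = t - 7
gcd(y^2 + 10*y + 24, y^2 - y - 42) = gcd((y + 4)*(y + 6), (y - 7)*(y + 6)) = y + 6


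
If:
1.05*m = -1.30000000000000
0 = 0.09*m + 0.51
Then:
No Solution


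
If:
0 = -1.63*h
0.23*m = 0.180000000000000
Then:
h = 0.00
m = 0.78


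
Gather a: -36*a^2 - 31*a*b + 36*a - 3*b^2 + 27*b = -36*a^2 + a*(36 - 31*b) - 3*b^2 + 27*b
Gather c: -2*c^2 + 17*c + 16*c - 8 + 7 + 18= -2*c^2 + 33*c + 17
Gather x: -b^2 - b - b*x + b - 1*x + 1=-b^2 + x*(-b - 1) + 1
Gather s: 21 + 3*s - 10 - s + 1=2*s + 12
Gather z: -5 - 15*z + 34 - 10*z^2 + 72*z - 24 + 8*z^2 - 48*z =-2*z^2 + 9*z + 5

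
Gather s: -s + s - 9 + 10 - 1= 0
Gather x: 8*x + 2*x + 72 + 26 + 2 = 10*x + 100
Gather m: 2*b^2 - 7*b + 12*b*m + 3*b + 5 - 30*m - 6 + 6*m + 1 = 2*b^2 - 4*b + m*(12*b - 24)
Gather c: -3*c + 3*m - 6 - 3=-3*c + 3*m - 9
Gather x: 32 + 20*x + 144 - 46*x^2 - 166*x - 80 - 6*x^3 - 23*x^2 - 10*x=-6*x^3 - 69*x^2 - 156*x + 96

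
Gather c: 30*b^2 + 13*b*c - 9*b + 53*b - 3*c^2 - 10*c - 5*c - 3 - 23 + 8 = 30*b^2 + 44*b - 3*c^2 + c*(13*b - 15) - 18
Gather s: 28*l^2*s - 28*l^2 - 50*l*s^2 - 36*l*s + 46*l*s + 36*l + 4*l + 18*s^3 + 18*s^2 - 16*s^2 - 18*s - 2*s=-28*l^2 + 40*l + 18*s^3 + s^2*(2 - 50*l) + s*(28*l^2 + 10*l - 20)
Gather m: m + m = 2*m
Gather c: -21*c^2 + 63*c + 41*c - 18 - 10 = -21*c^2 + 104*c - 28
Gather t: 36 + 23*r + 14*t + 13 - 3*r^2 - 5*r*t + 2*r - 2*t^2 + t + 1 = -3*r^2 + 25*r - 2*t^2 + t*(15 - 5*r) + 50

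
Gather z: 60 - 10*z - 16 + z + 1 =45 - 9*z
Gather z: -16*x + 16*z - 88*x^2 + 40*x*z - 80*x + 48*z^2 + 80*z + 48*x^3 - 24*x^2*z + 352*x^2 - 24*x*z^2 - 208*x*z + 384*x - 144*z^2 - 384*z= 48*x^3 + 264*x^2 + 288*x + z^2*(-24*x - 96) + z*(-24*x^2 - 168*x - 288)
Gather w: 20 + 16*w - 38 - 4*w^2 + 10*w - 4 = -4*w^2 + 26*w - 22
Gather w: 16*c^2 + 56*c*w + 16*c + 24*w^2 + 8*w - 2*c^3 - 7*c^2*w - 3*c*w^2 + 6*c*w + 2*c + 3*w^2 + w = -2*c^3 + 16*c^2 + 18*c + w^2*(27 - 3*c) + w*(-7*c^2 + 62*c + 9)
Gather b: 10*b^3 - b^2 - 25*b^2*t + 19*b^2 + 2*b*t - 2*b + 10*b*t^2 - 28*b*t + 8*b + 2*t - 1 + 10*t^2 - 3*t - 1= 10*b^3 + b^2*(18 - 25*t) + b*(10*t^2 - 26*t + 6) + 10*t^2 - t - 2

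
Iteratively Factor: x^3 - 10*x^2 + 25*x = (x)*(x^2 - 10*x + 25) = x*(x - 5)*(x - 5)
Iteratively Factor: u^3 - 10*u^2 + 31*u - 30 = (u - 2)*(u^2 - 8*u + 15) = (u - 3)*(u - 2)*(u - 5)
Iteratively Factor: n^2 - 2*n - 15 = (n + 3)*(n - 5)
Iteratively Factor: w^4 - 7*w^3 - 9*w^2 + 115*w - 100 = (w - 5)*(w^3 - 2*w^2 - 19*w + 20) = (w - 5)*(w - 1)*(w^2 - w - 20) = (w - 5)*(w - 1)*(w + 4)*(w - 5)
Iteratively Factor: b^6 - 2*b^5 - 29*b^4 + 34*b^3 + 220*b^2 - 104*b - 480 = (b - 5)*(b^5 + 3*b^4 - 14*b^3 - 36*b^2 + 40*b + 96) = (b - 5)*(b + 2)*(b^4 + b^3 - 16*b^2 - 4*b + 48) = (b - 5)*(b + 2)*(b + 4)*(b^3 - 3*b^2 - 4*b + 12) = (b - 5)*(b - 3)*(b + 2)*(b + 4)*(b^2 - 4) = (b - 5)*(b - 3)*(b + 2)^2*(b + 4)*(b - 2)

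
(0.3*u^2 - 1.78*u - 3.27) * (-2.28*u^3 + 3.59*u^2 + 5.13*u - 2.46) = -0.684*u^5 + 5.1354*u^4 + 2.6044*u^3 - 21.6087*u^2 - 12.3963*u + 8.0442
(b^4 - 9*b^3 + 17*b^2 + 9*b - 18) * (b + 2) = b^5 - 7*b^4 - b^3 + 43*b^2 - 36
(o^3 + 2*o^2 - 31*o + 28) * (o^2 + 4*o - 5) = o^5 + 6*o^4 - 28*o^3 - 106*o^2 + 267*o - 140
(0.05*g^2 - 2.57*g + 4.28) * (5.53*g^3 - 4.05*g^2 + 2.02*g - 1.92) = 0.2765*g^5 - 14.4146*g^4 + 34.1779*g^3 - 22.6214*g^2 + 13.58*g - 8.2176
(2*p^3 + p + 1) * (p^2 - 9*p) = 2*p^5 - 18*p^4 + p^3 - 8*p^2 - 9*p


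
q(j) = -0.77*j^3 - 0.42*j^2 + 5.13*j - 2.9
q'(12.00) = -337.59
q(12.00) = -1332.38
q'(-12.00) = -317.43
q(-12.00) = 1205.62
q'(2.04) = -6.20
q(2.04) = -0.72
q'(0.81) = 2.93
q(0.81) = 0.57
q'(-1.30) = 2.32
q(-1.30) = -8.59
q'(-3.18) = -15.56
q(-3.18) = 1.30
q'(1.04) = 1.76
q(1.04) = 1.11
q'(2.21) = -8.01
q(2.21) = -1.93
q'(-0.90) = 4.01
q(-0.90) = -7.30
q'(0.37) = 4.50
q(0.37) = -1.10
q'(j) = -2.31*j^2 - 0.84*j + 5.13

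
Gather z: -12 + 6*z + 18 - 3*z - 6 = 3*z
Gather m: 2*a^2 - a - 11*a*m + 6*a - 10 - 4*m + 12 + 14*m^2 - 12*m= 2*a^2 + 5*a + 14*m^2 + m*(-11*a - 16) + 2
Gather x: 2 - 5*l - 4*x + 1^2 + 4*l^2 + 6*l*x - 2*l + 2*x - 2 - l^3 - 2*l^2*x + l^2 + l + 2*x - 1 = -l^3 + 5*l^2 - 6*l + x*(-2*l^2 + 6*l)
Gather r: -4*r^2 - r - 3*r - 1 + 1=-4*r^2 - 4*r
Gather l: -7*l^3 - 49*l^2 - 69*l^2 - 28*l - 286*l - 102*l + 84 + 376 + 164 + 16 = -7*l^3 - 118*l^2 - 416*l + 640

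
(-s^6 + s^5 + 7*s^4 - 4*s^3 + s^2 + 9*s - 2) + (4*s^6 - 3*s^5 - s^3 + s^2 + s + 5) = 3*s^6 - 2*s^5 + 7*s^4 - 5*s^3 + 2*s^2 + 10*s + 3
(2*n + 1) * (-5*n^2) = -10*n^3 - 5*n^2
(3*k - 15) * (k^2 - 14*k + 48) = 3*k^3 - 57*k^2 + 354*k - 720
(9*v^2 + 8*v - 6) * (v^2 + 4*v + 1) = 9*v^4 + 44*v^3 + 35*v^2 - 16*v - 6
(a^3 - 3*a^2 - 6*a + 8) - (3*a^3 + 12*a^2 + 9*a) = -2*a^3 - 15*a^2 - 15*a + 8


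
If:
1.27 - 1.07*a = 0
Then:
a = 1.19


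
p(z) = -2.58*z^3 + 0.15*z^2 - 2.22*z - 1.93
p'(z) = -7.74*z^2 + 0.3*z - 2.22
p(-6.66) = 781.66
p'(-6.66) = -347.53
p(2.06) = -28.42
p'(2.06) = -34.45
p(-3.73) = 142.33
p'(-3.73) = -111.02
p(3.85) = -155.49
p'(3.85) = -115.79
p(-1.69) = 14.70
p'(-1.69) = -24.83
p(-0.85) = 1.65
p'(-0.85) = -8.07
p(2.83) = -65.49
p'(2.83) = -63.36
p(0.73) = -4.47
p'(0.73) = -6.13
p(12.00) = -4465.21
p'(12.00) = -1113.18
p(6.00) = -567.13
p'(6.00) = -279.06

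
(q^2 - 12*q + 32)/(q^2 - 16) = (q - 8)/(q + 4)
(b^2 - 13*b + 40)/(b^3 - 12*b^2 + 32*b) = (b - 5)/(b*(b - 4))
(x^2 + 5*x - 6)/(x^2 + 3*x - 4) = (x + 6)/(x + 4)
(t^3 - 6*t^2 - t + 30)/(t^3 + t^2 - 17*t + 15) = (t^2 - 3*t - 10)/(t^2 + 4*t - 5)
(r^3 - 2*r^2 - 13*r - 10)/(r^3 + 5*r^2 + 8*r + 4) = (r - 5)/(r + 2)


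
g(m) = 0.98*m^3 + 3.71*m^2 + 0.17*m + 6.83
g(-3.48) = 9.87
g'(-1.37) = -4.48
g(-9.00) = -408.61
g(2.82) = 58.79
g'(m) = 2.94*m^2 + 7.42*m + 0.17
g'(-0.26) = -1.56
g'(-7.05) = 93.98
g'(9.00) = 305.09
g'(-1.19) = -4.50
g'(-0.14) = -0.81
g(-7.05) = -153.37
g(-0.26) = 7.02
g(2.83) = 59.24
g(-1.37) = 11.04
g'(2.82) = 44.47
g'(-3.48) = 9.95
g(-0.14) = 6.88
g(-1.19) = 10.23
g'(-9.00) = 171.53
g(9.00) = 1023.29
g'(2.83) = 44.71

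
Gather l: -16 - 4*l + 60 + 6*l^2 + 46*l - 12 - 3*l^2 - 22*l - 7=3*l^2 + 20*l + 25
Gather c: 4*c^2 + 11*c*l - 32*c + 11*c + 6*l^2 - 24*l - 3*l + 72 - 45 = 4*c^2 + c*(11*l - 21) + 6*l^2 - 27*l + 27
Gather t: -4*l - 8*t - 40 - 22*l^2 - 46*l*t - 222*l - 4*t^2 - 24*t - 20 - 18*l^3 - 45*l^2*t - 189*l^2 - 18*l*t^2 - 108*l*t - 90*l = -18*l^3 - 211*l^2 - 316*l + t^2*(-18*l - 4) + t*(-45*l^2 - 154*l - 32) - 60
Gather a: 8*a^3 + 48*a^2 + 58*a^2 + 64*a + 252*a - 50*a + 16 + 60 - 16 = 8*a^3 + 106*a^2 + 266*a + 60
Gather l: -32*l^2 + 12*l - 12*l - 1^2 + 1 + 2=2 - 32*l^2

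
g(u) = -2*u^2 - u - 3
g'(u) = -4*u - 1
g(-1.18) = -4.60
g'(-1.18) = 3.72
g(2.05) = -13.46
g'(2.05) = -9.20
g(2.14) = -14.30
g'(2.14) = -9.56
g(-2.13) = -9.94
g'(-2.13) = 7.52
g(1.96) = -12.64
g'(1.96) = -8.84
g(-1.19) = -4.64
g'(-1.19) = 3.76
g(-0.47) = -2.97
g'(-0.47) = 0.88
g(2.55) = -18.56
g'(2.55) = -11.20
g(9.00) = -174.00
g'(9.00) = -37.00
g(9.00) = -174.00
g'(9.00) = -37.00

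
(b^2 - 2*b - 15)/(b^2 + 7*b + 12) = (b - 5)/(b + 4)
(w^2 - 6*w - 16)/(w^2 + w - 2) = (w - 8)/(w - 1)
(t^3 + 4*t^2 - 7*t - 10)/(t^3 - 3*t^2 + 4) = (t + 5)/(t - 2)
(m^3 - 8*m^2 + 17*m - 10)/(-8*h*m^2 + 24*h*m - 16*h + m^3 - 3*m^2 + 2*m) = (5 - m)/(8*h - m)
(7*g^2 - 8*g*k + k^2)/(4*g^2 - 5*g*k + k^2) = (7*g - k)/(4*g - k)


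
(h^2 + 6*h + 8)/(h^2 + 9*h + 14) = (h + 4)/(h + 7)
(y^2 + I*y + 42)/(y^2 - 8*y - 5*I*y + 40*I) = (y^2 + I*y + 42)/(y^2 - 8*y - 5*I*y + 40*I)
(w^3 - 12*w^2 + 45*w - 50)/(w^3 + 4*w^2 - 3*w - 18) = (w^2 - 10*w + 25)/(w^2 + 6*w + 9)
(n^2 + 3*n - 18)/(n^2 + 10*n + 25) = (n^2 + 3*n - 18)/(n^2 + 10*n + 25)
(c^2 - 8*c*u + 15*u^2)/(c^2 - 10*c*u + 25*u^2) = (-c + 3*u)/(-c + 5*u)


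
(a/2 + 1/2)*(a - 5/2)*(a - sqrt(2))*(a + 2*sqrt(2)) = a^4/2 - 3*a^3/4 + sqrt(2)*a^3/2 - 13*a^2/4 - 3*sqrt(2)*a^2/4 - 5*sqrt(2)*a/4 + 3*a + 5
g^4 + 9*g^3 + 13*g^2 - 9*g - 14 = (g - 1)*(g + 1)*(g + 2)*(g + 7)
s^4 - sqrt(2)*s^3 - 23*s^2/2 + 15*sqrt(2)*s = s*(s - 2*sqrt(2))*(s - 3*sqrt(2)/2)*(s + 5*sqrt(2)/2)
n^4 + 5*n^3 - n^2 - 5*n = n*(n - 1)*(n + 1)*(n + 5)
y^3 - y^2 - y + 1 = (y - 1)^2*(y + 1)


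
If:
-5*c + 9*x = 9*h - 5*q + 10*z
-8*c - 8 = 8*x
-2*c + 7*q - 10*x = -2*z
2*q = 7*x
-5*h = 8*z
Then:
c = -9/8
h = 13/4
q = 7/16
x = 1/8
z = -65/32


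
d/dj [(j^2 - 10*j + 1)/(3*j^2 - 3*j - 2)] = (27*j^2 - 10*j + 23)/(9*j^4 - 18*j^3 - 3*j^2 + 12*j + 4)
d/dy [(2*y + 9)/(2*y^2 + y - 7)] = (4*y^2 + 2*y - (2*y + 9)*(4*y + 1) - 14)/(2*y^2 + y - 7)^2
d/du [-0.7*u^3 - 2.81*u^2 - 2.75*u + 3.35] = -2.1*u^2 - 5.62*u - 2.75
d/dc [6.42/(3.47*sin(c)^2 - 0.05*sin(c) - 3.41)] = (0.321 - 44.5548*sin(c))*cos(c)/(-3.47*sin(c)^2 + 0.05*sin(c) + 3.41)^2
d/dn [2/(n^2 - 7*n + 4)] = 2*(7 - 2*n)/(n^2 - 7*n + 4)^2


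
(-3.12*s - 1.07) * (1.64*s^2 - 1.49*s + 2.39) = -5.1168*s^3 + 2.894*s^2 - 5.8625*s - 2.5573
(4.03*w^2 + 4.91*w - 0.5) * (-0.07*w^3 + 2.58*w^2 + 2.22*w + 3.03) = -0.2821*w^5 + 10.0537*w^4 + 21.6494*w^3 + 21.8211*w^2 + 13.7673*w - 1.515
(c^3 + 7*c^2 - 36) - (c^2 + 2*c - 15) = c^3 + 6*c^2 - 2*c - 21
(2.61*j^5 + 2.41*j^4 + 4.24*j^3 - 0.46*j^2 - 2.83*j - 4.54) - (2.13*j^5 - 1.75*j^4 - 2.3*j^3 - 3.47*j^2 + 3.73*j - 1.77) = 0.48*j^5 + 4.16*j^4 + 6.54*j^3 + 3.01*j^2 - 6.56*j - 2.77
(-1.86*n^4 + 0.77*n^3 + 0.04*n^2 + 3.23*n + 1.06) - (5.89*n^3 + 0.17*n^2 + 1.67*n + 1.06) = -1.86*n^4 - 5.12*n^3 - 0.13*n^2 + 1.56*n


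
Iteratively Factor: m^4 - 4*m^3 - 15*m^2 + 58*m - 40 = (m + 4)*(m^3 - 8*m^2 + 17*m - 10) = (m - 2)*(m + 4)*(m^2 - 6*m + 5) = (m - 2)*(m - 1)*(m + 4)*(m - 5)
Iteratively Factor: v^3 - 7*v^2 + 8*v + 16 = (v + 1)*(v^2 - 8*v + 16) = (v - 4)*(v + 1)*(v - 4)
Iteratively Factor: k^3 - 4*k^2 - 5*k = (k + 1)*(k^2 - 5*k) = k*(k + 1)*(k - 5)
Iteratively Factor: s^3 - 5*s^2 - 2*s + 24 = (s - 3)*(s^2 - 2*s - 8) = (s - 4)*(s - 3)*(s + 2)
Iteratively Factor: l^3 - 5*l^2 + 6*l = (l - 3)*(l^2 - 2*l) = (l - 3)*(l - 2)*(l)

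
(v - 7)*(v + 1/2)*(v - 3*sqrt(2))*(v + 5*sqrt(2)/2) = v^4 - 13*v^3/2 - sqrt(2)*v^3/2 - 37*v^2/2 + 13*sqrt(2)*v^2/4 + 7*sqrt(2)*v/4 + 195*v/2 + 105/2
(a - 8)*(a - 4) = a^2 - 12*a + 32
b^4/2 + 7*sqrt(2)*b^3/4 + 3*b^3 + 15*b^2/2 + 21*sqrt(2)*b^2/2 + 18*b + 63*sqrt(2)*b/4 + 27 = (b/2 + sqrt(2))*(b + 3)^2*(b + 3*sqrt(2)/2)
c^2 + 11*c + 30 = (c + 5)*(c + 6)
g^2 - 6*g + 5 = (g - 5)*(g - 1)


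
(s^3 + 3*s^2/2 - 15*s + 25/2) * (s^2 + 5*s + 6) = s^5 + 13*s^4/2 - 3*s^3/2 - 107*s^2/2 - 55*s/2 + 75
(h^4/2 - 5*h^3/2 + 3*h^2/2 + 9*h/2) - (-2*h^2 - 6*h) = h^4/2 - 5*h^3/2 + 7*h^2/2 + 21*h/2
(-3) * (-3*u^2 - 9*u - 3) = 9*u^2 + 27*u + 9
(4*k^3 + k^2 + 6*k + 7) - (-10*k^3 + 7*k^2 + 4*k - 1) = 14*k^3 - 6*k^2 + 2*k + 8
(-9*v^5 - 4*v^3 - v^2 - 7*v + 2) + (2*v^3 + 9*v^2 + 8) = -9*v^5 - 2*v^3 + 8*v^2 - 7*v + 10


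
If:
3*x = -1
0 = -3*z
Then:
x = -1/3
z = 0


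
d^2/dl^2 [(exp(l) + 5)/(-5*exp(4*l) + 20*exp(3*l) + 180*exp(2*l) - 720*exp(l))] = 9*(-exp(7*l) - 4*exp(6*l) + 52*exp(5*l) + 256*exp(4*l) - 1200*exp(3*l) - 2816*exp(2*l) + 8640*exp(l) - 11520)*exp(-l)/(5*(exp(9*l) - 12*exp(8*l) - 60*exp(7*l) + 1232*exp(6*l) - 1296*exp(5*l) - 39744*exp(4*l) + 139968*exp(3*l) + 311040*exp(2*l) - 2239488*exp(l) + 2985984))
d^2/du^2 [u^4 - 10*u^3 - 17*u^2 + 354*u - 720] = 12*u^2 - 60*u - 34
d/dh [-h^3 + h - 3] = 1 - 3*h^2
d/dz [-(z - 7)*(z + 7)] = -2*z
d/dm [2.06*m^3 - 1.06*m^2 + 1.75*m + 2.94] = 6.18*m^2 - 2.12*m + 1.75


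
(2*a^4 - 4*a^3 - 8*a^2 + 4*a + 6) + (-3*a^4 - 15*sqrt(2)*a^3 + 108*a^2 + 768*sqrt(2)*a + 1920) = -a^4 - 15*sqrt(2)*a^3 - 4*a^3 + 100*a^2 + 4*a + 768*sqrt(2)*a + 1926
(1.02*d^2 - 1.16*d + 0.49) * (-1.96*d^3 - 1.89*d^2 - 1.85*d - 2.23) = -1.9992*d^5 + 0.3458*d^4 - 0.655000000000001*d^3 - 1.0547*d^2 + 1.6803*d - 1.0927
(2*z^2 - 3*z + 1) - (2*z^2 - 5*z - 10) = 2*z + 11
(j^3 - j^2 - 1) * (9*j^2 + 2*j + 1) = 9*j^5 - 7*j^4 - j^3 - 10*j^2 - 2*j - 1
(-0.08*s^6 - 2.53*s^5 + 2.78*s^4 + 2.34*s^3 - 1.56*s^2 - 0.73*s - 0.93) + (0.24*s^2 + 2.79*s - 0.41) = -0.08*s^6 - 2.53*s^5 + 2.78*s^4 + 2.34*s^3 - 1.32*s^2 + 2.06*s - 1.34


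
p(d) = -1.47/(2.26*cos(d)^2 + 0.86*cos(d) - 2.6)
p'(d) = -1.47*(4.52*sin(d)*cos(d) + 0.86*sin(d))/(2.26*cos(d)^2 + 0.86*cos(d) - 2.6)^2 = -(6.6444*cos(d) + 1.2642)*sin(d)/(2.26*cos(d)^2 + 0.86*cos(d) - 2.6)^2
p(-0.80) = 1.63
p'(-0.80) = 5.18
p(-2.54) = 0.83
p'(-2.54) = -0.76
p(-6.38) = -2.97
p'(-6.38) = 3.11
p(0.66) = 2.88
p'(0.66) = -15.34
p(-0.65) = 3.04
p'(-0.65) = 16.99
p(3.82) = 0.77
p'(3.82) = -0.68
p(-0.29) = -4.91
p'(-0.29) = 24.36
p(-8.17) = 0.55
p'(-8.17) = -0.11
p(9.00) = 0.98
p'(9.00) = 0.87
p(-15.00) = 0.75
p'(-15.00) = -0.65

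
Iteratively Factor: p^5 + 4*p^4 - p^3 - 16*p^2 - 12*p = (p + 2)*(p^4 + 2*p^3 - 5*p^2 - 6*p) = (p - 2)*(p + 2)*(p^3 + 4*p^2 + 3*p) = (p - 2)*(p + 2)*(p + 3)*(p^2 + p) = (p - 2)*(p + 1)*(p + 2)*(p + 3)*(p)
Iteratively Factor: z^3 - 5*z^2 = (z - 5)*(z^2) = z*(z - 5)*(z)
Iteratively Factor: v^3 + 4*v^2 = (v)*(v^2 + 4*v) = v*(v + 4)*(v)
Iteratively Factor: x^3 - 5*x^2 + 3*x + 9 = (x + 1)*(x^2 - 6*x + 9) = (x - 3)*(x + 1)*(x - 3)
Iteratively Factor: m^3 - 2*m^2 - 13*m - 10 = (m - 5)*(m^2 + 3*m + 2) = (m - 5)*(m + 2)*(m + 1)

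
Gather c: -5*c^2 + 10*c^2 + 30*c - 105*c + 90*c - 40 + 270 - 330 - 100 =5*c^2 + 15*c - 200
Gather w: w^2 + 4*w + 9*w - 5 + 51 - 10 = w^2 + 13*w + 36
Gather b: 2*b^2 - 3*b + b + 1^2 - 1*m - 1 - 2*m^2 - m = 2*b^2 - 2*b - 2*m^2 - 2*m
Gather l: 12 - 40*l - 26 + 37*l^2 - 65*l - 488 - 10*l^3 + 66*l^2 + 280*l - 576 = -10*l^3 + 103*l^2 + 175*l - 1078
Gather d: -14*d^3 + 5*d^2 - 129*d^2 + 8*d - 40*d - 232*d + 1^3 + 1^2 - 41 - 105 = -14*d^3 - 124*d^2 - 264*d - 144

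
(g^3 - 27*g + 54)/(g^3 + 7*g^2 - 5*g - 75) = (g^2 + 3*g - 18)/(g^2 + 10*g + 25)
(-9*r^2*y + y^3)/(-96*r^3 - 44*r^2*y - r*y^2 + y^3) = y*(-3*r + y)/(-32*r^2 - 4*r*y + y^2)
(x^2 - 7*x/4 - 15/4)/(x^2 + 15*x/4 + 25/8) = 2*(x - 3)/(2*x + 5)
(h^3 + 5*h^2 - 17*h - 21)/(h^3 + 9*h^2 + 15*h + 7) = (h - 3)/(h + 1)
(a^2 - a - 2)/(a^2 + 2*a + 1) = (a - 2)/(a + 1)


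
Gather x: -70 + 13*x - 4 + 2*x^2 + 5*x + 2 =2*x^2 + 18*x - 72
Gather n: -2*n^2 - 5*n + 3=-2*n^2 - 5*n + 3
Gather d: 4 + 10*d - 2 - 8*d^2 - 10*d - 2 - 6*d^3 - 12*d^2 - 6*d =-6*d^3 - 20*d^2 - 6*d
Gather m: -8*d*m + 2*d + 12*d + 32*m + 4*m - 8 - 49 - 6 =14*d + m*(36 - 8*d) - 63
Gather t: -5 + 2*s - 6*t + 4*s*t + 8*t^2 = 2*s + 8*t^2 + t*(4*s - 6) - 5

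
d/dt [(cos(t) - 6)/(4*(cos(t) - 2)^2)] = (cos(t) - 10)*sin(t)/(4*(cos(t) - 2)^3)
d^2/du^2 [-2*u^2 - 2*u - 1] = -4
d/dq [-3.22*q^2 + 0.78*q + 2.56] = 0.78 - 6.44*q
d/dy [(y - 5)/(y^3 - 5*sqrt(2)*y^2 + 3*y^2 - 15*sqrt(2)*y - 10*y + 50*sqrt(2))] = (y^3 - 5*sqrt(2)*y^2 + 3*y^2 - 15*sqrt(2)*y - 10*y + (y - 5)*(-3*y^2 - 6*y + 10*sqrt(2)*y + 10 + 15*sqrt(2)) + 50*sqrt(2))/(y^3 - 5*sqrt(2)*y^2 + 3*y^2 - 15*sqrt(2)*y - 10*y + 50*sqrt(2))^2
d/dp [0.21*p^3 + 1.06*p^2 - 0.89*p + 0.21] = 0.63*p^2 + 2.12*p - 0.89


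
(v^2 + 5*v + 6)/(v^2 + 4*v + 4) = (v + 3)/(v + 2)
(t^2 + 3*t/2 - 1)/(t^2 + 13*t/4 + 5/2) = 2*(2*t - 1)/(4*t + 5)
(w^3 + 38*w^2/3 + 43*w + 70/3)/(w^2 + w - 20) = (3*w^2 + 23*w + 14)/(3*(w - 4))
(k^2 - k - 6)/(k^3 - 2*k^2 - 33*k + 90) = (k + 2)/(k^2 + k - 30)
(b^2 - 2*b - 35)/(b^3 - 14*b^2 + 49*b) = (b + 5)/(b*(b - 7))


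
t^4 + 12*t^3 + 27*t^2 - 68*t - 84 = (t - 2)*(t + 1)*(t + 6)*(t + 7)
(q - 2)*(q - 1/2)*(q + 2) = q^3 - q^2/2 - 4*q + 2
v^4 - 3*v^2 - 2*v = v*(v - 2)*(v + 1)^2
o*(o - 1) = o^2 - o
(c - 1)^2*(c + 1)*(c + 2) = c^4 + c^3 - 3*c^2 - c + 2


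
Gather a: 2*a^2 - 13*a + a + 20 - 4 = 2*a^2 - 12*a + 16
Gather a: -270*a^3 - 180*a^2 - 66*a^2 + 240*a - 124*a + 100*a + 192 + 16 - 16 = -270*a^3 - 246*a^2 + 216*a + 192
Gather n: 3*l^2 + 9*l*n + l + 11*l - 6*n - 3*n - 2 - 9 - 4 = 3*l^2 + 12*l + n*(9*l - 9) - 15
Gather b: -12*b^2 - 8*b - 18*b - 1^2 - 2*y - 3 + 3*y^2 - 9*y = -12*b^2 - 26*b + 3*y^2 - 11*y - 4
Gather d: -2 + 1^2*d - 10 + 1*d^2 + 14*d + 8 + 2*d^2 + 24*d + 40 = 3*d^2 + 39*d + 36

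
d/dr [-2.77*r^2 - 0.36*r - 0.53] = -5.54*r - 0.36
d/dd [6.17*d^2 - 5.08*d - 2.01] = 12.34*d - 5.08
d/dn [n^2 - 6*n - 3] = 2*n - 6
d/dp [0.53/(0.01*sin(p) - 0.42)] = -0.0053*cos(p)/(0.01*sin(p) - 0.42)^2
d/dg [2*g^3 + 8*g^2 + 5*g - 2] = 6*g^2 + 16*g + 5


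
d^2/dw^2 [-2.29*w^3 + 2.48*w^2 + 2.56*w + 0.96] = 4.96 - 13.74*w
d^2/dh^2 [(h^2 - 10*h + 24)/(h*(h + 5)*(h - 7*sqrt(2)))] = 2*(h^6 - 30*h^5 - 6*h^4 + 315*sqrt(2)*h^4 - 819*sqrt(2)*h^3 - 760*h^3 - 7560*sqrt(2)*h^2 + 8856*h^2 - 12600*sqrt(2)*h + 35280*h + 58800)/(h^3*(h^6 - 21*sqrt(2)*h^5 + 15*h^5 - 315*sqrt(2)*h^4 + 369*h^4 - 2261*sqrt(2)*h^3 + 4535*h^3 - 12915*sqrt(2)*h^2 + 22050*h^2 - 51450*sqrt(2)*h + 36750*h - 85750*sqrt(2)))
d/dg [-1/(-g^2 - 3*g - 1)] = (-2*g - 3)/(g^2 + 3*g + 1)^2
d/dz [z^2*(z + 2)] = z*(3*z + 4)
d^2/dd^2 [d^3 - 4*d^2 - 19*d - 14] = 6*d - 8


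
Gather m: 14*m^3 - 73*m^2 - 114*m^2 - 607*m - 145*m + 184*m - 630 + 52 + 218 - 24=14*m^3 - 187*m^2 - 568*m - 384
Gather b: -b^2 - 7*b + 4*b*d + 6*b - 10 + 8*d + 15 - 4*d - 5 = -b^2 + b*(4*d - 1) + 4*d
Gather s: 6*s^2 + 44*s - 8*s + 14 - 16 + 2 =6*s^2 + 36*s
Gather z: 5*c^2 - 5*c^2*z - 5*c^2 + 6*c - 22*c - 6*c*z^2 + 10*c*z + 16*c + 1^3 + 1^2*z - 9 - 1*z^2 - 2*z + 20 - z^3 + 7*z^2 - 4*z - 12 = -z^3 + z^2*(6 - 6*c) + z*(-5*c^2 + 10*c - 5)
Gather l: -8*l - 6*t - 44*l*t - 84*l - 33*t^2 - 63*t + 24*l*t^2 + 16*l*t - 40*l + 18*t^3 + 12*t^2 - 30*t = l*(24*t^2 - 28*t - 132) + 18*t^3 - 21*t^2 - 99*t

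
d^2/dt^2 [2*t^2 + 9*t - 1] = 4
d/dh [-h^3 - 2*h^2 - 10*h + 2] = -3*h^2 - 4*h - 10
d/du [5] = 0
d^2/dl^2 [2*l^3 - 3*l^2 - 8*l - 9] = 12*l - 6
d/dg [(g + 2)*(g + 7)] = 2*g + 9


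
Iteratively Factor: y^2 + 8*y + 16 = (y + 4)*(y + 4)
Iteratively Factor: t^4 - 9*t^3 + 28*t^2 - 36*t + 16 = (t - 2)*(t^3 - 7*t^2 + 14*t - 8) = (t - 2)*(t - 1)*(t^2 - 6*t + 8) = (t - 2)^2*(t - 1)*(t - 4)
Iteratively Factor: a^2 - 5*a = (a)*(a - 5)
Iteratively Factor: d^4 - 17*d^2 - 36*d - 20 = (d - 5)*(d^3 + 5*d^2 + 8*d + 4) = (d - 5)*(d + 1)*(d^2 + 4*d + 4) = (d - 5)*(d + 1)*(d + 2)*(d + 2)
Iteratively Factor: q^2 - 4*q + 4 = (q - 2)*(q - 2)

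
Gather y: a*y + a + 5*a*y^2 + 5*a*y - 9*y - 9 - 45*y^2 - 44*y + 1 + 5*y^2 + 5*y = a + y^2*(5*a - 40) + y*(6*a - 48) - 8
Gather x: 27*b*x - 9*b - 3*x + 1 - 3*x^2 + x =-9*b - 3*x^2 + x*(27*b - 2) + 1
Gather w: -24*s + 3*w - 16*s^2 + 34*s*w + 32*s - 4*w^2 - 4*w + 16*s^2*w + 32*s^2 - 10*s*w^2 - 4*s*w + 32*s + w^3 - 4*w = 16*s^2 + 40*s + w^3 + w^2*(-10*s - 4) + w*(16*s^2 + 30*s - 5)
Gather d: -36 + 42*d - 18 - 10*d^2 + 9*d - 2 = -10*d^2 + 51*d - 56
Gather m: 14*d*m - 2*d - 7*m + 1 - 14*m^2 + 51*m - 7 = -2*d - 14*m^2 + m*(14*d + 44) - 6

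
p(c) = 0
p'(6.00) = 0.00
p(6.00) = 0.00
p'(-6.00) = 0.00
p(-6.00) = 0.00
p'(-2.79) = 0.00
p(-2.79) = 0.00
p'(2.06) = 0.00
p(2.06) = 0.00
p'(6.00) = 0.00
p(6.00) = 0.00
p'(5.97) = 0.00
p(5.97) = 0.00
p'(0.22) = 0.00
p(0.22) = 0.00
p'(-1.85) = 0.00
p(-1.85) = 0.00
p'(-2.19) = 0.00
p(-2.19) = 0.00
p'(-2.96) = 0.00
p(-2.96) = 0.00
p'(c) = 0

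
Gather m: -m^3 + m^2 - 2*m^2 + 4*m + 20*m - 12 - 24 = -m^3 - m^2 + 24*m - 36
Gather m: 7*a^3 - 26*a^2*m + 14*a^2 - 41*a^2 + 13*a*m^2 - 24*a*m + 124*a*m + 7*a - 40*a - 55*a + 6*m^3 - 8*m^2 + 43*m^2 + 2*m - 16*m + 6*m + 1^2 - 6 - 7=7*a^3 - 27*a^2 - 88*a + 6*m^3 + m^2*(13*a + 35) + m*(-26*a^2 + 100*a - 8) - 12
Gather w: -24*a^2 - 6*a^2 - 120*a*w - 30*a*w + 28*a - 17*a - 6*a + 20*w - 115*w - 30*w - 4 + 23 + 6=-30*a^2 + 5*a + w*(-150*a - 125) + 25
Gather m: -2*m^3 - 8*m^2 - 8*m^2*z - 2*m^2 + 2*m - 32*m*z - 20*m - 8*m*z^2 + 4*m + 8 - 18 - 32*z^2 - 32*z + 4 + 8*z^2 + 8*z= -2*m^3 + m^2*(-8*z - 10) + m*(-8*z^2 - 32*z - 14) - 24*z^2 - 24*z - 6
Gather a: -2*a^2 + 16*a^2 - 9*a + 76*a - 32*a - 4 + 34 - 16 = 14*a^2 + 35*a + 14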